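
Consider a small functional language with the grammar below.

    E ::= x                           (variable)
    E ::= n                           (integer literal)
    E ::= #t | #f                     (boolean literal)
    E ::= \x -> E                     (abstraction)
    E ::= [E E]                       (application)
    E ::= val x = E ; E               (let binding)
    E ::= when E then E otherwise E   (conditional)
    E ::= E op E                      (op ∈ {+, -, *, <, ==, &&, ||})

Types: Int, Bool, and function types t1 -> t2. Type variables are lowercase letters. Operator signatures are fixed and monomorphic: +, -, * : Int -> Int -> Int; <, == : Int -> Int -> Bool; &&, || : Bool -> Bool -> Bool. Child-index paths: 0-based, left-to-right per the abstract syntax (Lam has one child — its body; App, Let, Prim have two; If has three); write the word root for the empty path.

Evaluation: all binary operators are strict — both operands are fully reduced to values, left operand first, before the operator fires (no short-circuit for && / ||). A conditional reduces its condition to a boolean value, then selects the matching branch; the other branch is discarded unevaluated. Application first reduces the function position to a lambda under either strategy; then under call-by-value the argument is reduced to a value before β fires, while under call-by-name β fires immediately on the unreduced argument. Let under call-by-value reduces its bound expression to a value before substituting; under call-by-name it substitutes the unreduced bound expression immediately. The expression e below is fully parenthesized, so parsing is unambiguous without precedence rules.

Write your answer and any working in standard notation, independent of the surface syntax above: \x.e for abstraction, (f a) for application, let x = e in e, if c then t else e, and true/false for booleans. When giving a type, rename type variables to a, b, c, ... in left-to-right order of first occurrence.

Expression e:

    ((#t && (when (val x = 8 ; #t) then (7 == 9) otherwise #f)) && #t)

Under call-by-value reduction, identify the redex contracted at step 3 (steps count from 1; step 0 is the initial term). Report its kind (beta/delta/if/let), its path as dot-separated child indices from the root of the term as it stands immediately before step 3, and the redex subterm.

Working:
step 0: ((true && (if (let x = 8 in true) then (7 == 9) else false)) && true)
step 1: [let@0.1.0] ((true && (if true then (7 == 9) else false)) && true)
step 2: [if@0.1] ((true && (7 == 9)) && true)
step 3: [delta@0.1] ((true && false) && true)

Answer: delta at 0.1 : (7 == 9)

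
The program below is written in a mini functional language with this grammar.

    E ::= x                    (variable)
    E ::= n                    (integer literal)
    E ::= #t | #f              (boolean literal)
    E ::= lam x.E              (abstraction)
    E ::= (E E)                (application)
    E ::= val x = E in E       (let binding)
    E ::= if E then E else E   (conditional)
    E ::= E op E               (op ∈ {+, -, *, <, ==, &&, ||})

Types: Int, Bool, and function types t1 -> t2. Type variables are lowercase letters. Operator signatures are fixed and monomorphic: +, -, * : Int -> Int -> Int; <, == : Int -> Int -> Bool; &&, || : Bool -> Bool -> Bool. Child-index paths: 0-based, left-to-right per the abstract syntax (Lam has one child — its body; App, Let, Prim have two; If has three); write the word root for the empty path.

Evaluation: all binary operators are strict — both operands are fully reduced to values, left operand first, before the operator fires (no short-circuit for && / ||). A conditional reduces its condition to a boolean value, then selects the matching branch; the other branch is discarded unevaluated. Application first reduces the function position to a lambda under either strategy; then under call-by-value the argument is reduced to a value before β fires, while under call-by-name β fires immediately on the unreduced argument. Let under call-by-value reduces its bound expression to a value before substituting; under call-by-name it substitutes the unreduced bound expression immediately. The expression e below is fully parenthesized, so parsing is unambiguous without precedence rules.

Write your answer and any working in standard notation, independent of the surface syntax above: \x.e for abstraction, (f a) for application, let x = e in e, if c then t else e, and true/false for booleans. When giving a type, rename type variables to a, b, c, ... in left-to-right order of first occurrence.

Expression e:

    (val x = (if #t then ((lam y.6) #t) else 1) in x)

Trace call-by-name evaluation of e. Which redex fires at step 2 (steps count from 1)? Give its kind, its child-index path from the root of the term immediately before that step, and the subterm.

Answer: if at root : (if true then ((\y.6) true) else 1)

Working:
step 0: (let x = (if true then ((\y.6) true) else 1) in x)
step 1: [let@root] (if true then ((\y.6) true) else 1)
step 2: [if@root] ((\y.6) true)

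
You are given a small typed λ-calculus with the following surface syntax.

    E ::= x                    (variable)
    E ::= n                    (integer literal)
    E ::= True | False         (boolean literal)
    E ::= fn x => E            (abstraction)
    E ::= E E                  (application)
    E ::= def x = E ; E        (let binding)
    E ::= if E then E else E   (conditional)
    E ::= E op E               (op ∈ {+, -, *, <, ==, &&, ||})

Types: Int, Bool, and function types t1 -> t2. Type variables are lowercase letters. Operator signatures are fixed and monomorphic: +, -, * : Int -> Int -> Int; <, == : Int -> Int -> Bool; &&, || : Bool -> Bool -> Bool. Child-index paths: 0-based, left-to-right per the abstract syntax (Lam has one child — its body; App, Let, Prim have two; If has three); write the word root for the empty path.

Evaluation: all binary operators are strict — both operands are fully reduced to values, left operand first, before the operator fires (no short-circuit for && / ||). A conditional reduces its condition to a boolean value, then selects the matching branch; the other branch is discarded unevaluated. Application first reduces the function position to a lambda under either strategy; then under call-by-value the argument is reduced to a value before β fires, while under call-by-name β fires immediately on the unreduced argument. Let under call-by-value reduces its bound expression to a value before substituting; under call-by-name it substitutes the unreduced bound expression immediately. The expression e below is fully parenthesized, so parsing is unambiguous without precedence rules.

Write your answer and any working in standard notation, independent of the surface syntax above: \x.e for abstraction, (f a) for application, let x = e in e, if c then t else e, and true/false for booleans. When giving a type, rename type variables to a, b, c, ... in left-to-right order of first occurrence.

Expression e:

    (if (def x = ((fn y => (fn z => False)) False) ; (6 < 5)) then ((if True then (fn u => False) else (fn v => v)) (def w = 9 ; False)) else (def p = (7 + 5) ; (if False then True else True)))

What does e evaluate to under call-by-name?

Derivation:
step 0: (if (let x = ((\y.(\z.false)) false) in (6 < 5)) then ((if true then (\u.false) else (\v.v)) (let w = 9 in false)) else (let p = (7 + 5) in (if false then true else true)))
step 1: [let@0] (if (6 < 5) then ((if true then (\u.false) else (\v.v)) (let w = 9 in false)) else (let p = (7 + 5) in (if false then true else true)))
step 2: [delta@0] (if false then ((if true then (\u.false) else (\v.v)) (let w = 9 in false)) else (let p = (7 + 5) in (if false then true else true)))
step 3: [if@root] (let p = (7 + 5) in (if false then true else true))
step 4: [let@root] (if false then true else true)
step 5: [if@root] true

Answer: true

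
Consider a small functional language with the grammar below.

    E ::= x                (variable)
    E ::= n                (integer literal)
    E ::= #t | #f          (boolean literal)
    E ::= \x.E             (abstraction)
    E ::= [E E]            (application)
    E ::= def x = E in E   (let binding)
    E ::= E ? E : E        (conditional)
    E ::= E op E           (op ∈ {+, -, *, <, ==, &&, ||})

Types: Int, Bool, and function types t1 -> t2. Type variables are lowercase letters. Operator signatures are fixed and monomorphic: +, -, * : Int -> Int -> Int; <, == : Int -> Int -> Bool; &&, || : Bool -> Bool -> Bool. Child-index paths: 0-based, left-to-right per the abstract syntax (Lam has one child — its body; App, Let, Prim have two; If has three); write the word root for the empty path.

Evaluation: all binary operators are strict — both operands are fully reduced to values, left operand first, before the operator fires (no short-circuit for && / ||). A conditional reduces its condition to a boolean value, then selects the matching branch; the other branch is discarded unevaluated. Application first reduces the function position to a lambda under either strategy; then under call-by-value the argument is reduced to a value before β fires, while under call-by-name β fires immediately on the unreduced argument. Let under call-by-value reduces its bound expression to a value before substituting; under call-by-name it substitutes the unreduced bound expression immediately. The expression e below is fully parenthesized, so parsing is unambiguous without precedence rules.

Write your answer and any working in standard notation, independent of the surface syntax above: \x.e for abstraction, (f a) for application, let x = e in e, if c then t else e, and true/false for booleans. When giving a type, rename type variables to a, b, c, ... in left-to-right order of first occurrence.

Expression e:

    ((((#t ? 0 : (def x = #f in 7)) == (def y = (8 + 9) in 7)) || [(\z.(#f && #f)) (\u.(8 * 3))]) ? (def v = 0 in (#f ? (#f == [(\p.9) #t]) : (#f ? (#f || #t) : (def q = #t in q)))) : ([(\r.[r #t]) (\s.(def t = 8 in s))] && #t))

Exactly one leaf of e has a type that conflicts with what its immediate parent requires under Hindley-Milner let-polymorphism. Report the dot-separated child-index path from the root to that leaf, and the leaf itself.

Answer: 1.1.1.0 : false

Working:
  unify Bool ~ Bool
let x : Bool
  unify Int ~ Int
  unify Int ~ Int
  unify Int ~ Int
  unify Int ~ Int
let y : Int
  unify Int ~ Int
  unify Bool ~ Bool
  unify Bool ~ Bool
  unify Bool ~ Bool
\z._ : a -> Bool
  unify Int ~ Int
  unify Int ~ Int
\u._ : b -> Int
  unify a -> Bool ~ (b -> Int) -> c
  unify a ~ b -> Int
  unify Bool ~ c
_ _ : Bool
  unify Bool ~ Bool
  unify Bool ~ Bool
let v : Int
  unify Bool ~ Bool
  unify Bool ~ Int
  FAIL: mismatch Bool ~ Int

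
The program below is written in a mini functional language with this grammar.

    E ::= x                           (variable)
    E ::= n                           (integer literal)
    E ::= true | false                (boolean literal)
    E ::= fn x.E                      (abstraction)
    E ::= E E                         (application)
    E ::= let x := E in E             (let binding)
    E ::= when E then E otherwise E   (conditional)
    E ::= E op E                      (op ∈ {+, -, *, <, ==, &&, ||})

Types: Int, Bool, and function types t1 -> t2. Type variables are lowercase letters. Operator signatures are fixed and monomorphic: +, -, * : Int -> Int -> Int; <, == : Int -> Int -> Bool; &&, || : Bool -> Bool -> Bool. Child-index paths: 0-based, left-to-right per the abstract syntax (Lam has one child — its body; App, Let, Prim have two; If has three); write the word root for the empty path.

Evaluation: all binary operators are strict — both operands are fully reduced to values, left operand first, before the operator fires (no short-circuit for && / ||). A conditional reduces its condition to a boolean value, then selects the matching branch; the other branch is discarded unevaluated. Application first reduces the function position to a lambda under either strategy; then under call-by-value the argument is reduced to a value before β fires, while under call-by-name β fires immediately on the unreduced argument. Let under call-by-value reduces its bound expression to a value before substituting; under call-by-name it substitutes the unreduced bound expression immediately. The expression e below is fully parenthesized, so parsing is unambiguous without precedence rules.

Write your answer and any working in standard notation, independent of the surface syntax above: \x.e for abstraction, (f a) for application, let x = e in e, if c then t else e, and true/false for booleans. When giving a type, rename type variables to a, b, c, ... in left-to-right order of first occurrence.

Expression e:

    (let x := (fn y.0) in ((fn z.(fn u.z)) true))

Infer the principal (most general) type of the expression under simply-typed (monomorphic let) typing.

Answer: a -> Bool

Trace:
\y._ : a -> Int
let x : a -> Int
z : b
\u._ : c -> b
\z._ : b -> c -> b
  unify b -> c -> b ~ Bool -> d
  unify b ~ Bool
  unify c -> Bool ~ d
_ _ : c -> Bool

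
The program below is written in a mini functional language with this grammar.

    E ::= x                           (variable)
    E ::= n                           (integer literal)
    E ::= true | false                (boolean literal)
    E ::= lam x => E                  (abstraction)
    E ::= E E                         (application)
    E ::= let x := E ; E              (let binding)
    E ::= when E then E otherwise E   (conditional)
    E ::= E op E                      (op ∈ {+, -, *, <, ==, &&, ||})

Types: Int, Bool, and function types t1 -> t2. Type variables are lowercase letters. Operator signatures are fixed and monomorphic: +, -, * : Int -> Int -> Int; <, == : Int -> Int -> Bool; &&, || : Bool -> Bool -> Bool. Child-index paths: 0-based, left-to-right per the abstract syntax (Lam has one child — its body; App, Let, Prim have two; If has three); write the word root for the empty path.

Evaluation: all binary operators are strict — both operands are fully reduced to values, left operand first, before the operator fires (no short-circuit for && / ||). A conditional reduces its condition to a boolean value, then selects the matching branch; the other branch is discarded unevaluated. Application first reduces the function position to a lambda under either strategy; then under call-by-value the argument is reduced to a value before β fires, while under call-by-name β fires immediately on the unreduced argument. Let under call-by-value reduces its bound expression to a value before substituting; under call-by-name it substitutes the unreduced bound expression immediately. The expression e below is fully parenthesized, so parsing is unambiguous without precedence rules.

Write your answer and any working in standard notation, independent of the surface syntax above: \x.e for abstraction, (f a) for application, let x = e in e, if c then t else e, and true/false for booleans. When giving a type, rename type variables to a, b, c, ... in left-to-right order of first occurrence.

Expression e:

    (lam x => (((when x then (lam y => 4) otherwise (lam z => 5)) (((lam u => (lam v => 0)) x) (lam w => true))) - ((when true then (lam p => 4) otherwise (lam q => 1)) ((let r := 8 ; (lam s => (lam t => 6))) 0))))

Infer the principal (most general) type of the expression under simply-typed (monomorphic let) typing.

Answer: Bool -> Int

Trace:
x : a
  unify a ~ Bool
\y._ : b -> Int
\z._ : c -> Int
  unify b -> Int ~ c -> Int
  unify b ~ c
  unify Int ~ Int
\v._ : e -> Int
\u._ : d -> e -> Int
x : Bool
  unify d -> e -> Int ~ Bool -> f
  unify d ~ Bool
  unify e -> Int ~ f
_ _ : e -> Int
\w._ : g -> Bool
  unify e -> Int ~ (g -> Bool) -> h
  unify e ~ g -> Bool
  unify Int ~ h
_ _ : Int
  unify c -> Int ~ Int -> i
  unify c ~ Int
  unify Int ~ i
_ _ : Int
  unify Int ~ Int
  unify Bool ~ Bool
\p._ : j -> Int
\q._ : k -> Int
  unify j -> Int ~ k -> Int
  unify j ~ k
  unify Int ~ Int
let r : Int
\t._ : m -> Int
\s._ : l -> m -> Int
  unify l -> m -> Int ~ Int -> n
  unify l ~ Int
  unify m -> Int ~ n
_ _ : m -> Int
  unify k -> Int ~ (m -> Int) -> o
  unify k ~ m -> Int
  unify Int ~ o
_ _ : Int
  unify Int ~ Int
\x._ : Bool -> Int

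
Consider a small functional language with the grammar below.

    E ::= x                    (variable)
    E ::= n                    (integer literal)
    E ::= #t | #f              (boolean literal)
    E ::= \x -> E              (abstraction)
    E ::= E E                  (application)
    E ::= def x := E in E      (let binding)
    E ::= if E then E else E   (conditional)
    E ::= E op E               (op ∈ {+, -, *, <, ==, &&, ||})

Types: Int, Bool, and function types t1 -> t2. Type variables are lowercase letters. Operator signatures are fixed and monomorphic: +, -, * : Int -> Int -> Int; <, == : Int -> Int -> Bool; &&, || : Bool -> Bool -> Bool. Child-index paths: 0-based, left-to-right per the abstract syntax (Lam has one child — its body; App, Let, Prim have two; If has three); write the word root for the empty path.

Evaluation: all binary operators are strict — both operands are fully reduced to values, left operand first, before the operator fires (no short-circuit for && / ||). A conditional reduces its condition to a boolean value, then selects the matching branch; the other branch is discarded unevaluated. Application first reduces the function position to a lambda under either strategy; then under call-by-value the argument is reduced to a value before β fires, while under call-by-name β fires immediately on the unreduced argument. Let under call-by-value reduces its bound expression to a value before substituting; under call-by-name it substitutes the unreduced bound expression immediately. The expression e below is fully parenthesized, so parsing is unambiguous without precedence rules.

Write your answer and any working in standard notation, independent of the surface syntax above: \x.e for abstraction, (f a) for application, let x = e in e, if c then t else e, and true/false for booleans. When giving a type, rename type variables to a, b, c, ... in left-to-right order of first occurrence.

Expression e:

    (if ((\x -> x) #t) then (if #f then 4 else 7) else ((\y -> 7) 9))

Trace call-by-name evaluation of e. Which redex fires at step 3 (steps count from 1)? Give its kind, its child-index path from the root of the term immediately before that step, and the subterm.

Answer: if at root : (if false then 4 else 7)

Working:
step 0: (if ((\x.x) true) then (if false then 4 else 7) else ((\y.7) 9))
step 1: [beta@0] (if true then (if false then 4 else 7) else ((\y.7) 9))
step 2: [if@root] (if false then 4 else 7)
step 3: [if@root] 7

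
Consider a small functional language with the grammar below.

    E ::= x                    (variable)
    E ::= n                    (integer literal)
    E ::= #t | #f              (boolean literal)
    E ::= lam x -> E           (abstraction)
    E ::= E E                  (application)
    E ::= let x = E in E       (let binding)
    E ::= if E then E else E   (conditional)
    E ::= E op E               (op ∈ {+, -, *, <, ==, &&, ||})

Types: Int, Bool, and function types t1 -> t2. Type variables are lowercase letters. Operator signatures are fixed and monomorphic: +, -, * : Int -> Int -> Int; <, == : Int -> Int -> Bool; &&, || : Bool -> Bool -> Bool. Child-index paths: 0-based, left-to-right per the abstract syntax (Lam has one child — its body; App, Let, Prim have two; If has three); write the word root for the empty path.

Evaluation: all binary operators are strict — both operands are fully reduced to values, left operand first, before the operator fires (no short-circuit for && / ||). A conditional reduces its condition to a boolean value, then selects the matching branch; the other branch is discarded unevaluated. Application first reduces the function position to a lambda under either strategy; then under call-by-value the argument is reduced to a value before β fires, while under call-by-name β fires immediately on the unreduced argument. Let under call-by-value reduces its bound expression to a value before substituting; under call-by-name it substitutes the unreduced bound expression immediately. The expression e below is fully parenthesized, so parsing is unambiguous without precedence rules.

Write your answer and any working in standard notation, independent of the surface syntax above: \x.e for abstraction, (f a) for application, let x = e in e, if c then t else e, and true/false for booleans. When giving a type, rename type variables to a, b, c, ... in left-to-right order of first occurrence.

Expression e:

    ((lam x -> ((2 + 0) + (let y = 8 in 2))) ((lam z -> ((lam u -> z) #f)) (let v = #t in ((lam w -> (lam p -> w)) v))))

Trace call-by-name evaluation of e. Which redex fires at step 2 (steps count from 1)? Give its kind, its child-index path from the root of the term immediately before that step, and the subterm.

Trace:
step 0: ((\x.((2 + 0) + (let y = 8 in 2))) ((\z.((\u.z) false)) (let v = true in ((\w.(\p.w)) v))))
step 1: [beta@root] ((2 + 0) + (let y = 8 in 2))
step 2: [delta@0] (2 + (let y = 8 in 2))

Answer: delta at 0 : (2 + 0)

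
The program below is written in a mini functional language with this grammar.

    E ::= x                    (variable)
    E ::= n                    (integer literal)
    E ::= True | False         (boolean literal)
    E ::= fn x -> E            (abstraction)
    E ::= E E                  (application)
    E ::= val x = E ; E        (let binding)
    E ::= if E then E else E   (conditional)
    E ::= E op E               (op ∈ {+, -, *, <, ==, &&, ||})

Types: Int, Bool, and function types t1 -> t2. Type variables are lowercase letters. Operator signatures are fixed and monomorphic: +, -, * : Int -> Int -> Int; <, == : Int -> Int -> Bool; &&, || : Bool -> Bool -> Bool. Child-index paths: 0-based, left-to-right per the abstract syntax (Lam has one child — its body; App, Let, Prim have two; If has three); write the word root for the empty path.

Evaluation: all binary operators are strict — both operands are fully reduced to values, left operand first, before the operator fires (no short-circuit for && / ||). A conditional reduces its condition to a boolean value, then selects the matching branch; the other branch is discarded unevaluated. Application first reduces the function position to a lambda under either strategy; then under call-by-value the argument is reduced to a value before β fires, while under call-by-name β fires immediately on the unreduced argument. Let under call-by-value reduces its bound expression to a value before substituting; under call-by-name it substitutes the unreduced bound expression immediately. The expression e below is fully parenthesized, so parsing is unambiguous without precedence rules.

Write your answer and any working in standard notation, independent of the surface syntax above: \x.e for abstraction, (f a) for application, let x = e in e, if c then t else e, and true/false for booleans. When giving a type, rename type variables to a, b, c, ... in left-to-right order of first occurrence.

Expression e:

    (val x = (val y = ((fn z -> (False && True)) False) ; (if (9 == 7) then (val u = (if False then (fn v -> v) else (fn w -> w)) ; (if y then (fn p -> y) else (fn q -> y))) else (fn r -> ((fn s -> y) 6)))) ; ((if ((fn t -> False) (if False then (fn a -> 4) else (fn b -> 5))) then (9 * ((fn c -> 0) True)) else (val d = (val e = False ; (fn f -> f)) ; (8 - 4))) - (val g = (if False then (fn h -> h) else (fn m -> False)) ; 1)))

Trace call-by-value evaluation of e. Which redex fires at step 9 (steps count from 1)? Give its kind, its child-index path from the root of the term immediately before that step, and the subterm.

Answer: if at 0 : (if false then (9 * ((\c.0) true)) else (let d = (let e = false in (\f.f)) in (8 - 4)))

Trace:
step 0: (let x = (let y = ((\z.(false && true)) false) in (if (9 == 7) then (let u = (if false then (\v.v) else (\w.w)) in (if y then (\p.y) else (\q.y))) else (\r.((\s.y) 6)))) in ((if ((\t.false) (if false then (\a.4) else (\b.5))) then (9 * ((\c.0) true)) else (let d = (let e = false in (\f.f)) in (8 - 4))) - (let g = (if false then (\h.h) else (\m.false)) in 1)))
step 1: [beta@0.0] (let x = (let y = (false && true) in (if (9 == 7) then (let u = (if false then (\v.v) else (\w.w)) in (if y then (\p.y) else (\q.y))) else (\r.((\s.y) 6)))) in ((if ((\t.false) (if false then (\a.4) else (\b.5))) then (9 * ((\c.0) true)) else (let d = (let e = false in (\f.f)) in (8 - 4))) - (let g = (if false then (\h.h) else (\m.false)) in 1)))
step 2: [delta@0.0] (let x = (let y = false in (if (9 == 7) then (let u = (if false then (\v.v) else (\w.w)) in (if y then (\p.y) else (\q.y))) else (\r.((\s.y) 6)))) in ((if ((\t.false) (if false then (\a.4) else (\b.5))) then (9 * ((\c.0) true)) else (let d = (let e = false in (\f.f)) in (8 - 4))) - (let g = (if false then (\h.h) else (\m.false)) in 1)))
step 3: [let@0] (let x = (if (9 == 7) then (let u = (if false then (\v.v) else (\w.w)) in (if false then (\p.false) else (\q.false))) else (\r.((\s.false) 6))) in ((if ((\t.false) (if false then (\a.4) else (\b.5))) then (9 * ((\c.0) true)) else (let d = (let e = false in (\f.f)) in (8 - 4))) - (let g = (if false then (\h.h) else (\m.false)) in 1)))
step 4: [delta@0.0] (let x = (if false then (let u = (if false then (\v.v) else (\w.w)) in (if false then (\p.false) else (\q.false))) else (\r.((\s.false) 6))) in ((if ((\t.false) (if false then (\a.4) else (\b.5))) then (9 * ((\c.0) true)) else (let d = (let e = false in (\f.f)) in (8 - 4))) - (let g = (if false then (\h.h) else (\m.false)) in 1)))
step 5: [if@0] (let x = (\r.((\s.false) 6)) in ((if ((\t.false) (if false then (\a.4) else (\b.5))) then (9 * ((\c.0) true)) else (let d = (let e = false in (\f.f)) in (8 - 4))) - (let g = (if false then (\h.h) else (\m.false)) in 1)))
step 6: [let@root] ((if ((\t.false) (if false then (\a.4) else (\b.5))) then (9 * ((\c.0) true)) else (let d = (let e = false in (\f.f)) in (8 - 4))) - (let g = (if false then (\h.h) else (\m.false)) in 1))
step 7: [if@0.0.1] ((if ((\t.false) (\b.5)) then (9 * ((\c.0) true)) else (let d = (let e = false in (\f.f)) in (8 - 4))) - (let g = (if false then (\h.h) else (\m.false)) in 1))
step 8: [beta@0.0] ((if false then (9 * ((\c.0) true)) else (let d = (let e = false in (\f.f)) in (8 - 4))) - (let g = (if false then (\h.h) else (\m.false)) in 1))
step 9: [if@0] ((let d = (let e = false in (\f.f)) in (8 - 4)) - (let g = (if false then (\h.h) else (\m.false)) in 1))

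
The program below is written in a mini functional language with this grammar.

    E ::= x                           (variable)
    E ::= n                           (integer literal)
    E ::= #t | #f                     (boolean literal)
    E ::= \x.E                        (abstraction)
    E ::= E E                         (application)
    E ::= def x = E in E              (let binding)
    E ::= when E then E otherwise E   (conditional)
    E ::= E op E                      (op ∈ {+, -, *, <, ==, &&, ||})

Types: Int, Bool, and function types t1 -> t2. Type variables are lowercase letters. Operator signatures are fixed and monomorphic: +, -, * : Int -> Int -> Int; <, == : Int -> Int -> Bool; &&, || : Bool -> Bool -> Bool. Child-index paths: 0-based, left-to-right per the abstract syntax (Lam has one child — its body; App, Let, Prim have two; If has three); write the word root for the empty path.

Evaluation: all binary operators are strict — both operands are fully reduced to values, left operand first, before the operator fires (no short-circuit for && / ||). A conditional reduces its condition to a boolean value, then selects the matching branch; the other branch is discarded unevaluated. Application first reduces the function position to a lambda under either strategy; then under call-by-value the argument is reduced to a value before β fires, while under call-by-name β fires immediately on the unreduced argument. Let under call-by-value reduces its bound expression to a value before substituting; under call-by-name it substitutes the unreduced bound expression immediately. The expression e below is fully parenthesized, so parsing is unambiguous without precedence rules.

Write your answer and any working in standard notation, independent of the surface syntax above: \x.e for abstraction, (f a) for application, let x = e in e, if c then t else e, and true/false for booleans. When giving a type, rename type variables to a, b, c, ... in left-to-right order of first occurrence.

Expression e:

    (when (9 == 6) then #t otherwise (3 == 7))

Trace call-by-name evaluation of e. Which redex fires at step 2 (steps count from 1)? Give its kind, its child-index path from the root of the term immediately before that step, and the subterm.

Answer: if at root : (if false then true else (3 == 7))

Working:
step 0: (if (9 == 6) then true else (3 == 7))
step 1: [delta@0] (if false then true else (3 == 7))
step 2: [if@root] (3 == 7)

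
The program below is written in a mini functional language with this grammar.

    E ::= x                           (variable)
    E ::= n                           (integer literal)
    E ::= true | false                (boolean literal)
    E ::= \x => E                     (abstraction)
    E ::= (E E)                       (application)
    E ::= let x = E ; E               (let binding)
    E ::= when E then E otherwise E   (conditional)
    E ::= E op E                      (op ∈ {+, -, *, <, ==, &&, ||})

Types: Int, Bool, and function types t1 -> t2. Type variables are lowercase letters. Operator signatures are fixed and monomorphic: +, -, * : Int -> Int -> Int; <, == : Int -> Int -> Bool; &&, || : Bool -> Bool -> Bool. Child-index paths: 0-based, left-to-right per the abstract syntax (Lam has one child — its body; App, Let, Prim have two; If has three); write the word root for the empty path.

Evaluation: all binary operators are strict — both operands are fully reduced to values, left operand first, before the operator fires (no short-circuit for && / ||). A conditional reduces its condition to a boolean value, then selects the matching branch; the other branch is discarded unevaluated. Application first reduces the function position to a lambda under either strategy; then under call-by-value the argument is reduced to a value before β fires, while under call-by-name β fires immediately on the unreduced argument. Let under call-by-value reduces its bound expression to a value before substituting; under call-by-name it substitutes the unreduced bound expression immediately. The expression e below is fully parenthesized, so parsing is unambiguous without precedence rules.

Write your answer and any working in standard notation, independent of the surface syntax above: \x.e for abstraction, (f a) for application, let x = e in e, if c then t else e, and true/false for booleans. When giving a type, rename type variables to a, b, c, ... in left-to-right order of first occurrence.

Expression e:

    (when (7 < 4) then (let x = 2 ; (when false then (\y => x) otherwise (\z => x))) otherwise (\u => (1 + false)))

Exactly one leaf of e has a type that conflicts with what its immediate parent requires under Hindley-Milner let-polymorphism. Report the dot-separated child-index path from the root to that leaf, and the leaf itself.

Trace:
  unify Int ~ Int
  unify Int ~ Int
  unify Bool ~ Bool
let x : Int
  unify Bool ~ Bool
x : Int
\y._ : a -> Int
x : Int
\z._ : b -> Int
  unify a -> Int ~ b -> Int
  unify a ~ b
  unify Int ~ Int
  unify Int ~ Int
  unify Bool ~ Int
  FAIL: mismatch Bool ~ Int

Answer: 2.0.1 : false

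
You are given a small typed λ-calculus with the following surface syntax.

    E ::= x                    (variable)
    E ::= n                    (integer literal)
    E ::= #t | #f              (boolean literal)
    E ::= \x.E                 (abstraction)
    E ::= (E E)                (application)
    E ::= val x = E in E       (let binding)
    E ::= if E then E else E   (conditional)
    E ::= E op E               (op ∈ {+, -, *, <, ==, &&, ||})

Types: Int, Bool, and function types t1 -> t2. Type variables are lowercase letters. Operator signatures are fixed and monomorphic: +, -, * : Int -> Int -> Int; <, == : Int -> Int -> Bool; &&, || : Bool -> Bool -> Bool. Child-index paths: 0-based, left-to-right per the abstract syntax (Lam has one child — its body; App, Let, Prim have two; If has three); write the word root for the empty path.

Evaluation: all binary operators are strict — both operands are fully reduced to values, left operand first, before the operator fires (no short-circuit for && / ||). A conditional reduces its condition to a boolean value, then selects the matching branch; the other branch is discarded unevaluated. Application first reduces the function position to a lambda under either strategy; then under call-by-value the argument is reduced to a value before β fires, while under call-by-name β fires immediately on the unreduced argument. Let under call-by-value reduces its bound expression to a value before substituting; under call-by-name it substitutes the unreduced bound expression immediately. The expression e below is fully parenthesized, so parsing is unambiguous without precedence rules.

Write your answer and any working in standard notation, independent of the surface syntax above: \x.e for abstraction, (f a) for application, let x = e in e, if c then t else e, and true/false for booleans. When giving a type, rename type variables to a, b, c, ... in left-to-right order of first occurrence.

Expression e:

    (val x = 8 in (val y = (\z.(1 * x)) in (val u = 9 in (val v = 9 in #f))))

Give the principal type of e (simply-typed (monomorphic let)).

Working:
let x : Int
  unify Int ~ Int
x : Int
  unify Int ~ Int
\z._ : a -> Int
let y : a -> Int
let u : Int
let v : Int

Answer: Bool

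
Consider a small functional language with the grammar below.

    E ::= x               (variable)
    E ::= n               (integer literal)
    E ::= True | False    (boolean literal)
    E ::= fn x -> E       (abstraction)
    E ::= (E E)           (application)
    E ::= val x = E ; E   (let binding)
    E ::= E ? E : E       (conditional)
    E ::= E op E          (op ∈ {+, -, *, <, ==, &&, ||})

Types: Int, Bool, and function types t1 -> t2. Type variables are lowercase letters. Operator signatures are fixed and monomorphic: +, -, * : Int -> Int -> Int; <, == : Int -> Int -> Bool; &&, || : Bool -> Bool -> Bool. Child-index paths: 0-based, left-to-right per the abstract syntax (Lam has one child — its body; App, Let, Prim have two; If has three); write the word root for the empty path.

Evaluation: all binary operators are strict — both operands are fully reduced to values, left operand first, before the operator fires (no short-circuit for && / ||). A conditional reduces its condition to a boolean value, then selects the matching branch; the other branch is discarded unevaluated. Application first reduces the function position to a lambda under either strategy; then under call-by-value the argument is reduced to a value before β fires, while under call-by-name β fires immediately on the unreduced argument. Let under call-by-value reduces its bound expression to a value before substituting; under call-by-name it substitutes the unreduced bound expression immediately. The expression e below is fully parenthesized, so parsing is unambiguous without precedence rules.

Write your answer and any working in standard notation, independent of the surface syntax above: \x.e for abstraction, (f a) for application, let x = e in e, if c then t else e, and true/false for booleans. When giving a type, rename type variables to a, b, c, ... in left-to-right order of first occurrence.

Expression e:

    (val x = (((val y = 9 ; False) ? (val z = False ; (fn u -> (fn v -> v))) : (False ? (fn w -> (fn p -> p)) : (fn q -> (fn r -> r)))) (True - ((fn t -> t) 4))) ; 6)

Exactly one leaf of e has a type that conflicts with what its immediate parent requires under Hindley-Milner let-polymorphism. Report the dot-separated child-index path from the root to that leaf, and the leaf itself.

Answer: 0.1.0 : true

Trace:
let y : Int
  unify Bool ~ Bool
let z : Bool
v : b
\v._ : b -> b
\u._ : a -> b -> b
  unify Bool ~ Bool
p : d
\p._ : d -> d
\w._ : c -> d -> d
r : f
\r._ : f -> f
\q._ : e -> f -> f
  unify c -> d -> d ~ e -> f -> f
  unify c ~ e
  unify d -> d ~ f -> f
  unify d ~ f
  unify f ~ f
  unify a -> b -> b ~ e -> f -> f
  unify a ~ e
  unify b -> b ~ f -> f
  unify b ~ f
  unify f ~ f
  unify Bool ~ Int
  FAIL: mismatch Bool ~ Int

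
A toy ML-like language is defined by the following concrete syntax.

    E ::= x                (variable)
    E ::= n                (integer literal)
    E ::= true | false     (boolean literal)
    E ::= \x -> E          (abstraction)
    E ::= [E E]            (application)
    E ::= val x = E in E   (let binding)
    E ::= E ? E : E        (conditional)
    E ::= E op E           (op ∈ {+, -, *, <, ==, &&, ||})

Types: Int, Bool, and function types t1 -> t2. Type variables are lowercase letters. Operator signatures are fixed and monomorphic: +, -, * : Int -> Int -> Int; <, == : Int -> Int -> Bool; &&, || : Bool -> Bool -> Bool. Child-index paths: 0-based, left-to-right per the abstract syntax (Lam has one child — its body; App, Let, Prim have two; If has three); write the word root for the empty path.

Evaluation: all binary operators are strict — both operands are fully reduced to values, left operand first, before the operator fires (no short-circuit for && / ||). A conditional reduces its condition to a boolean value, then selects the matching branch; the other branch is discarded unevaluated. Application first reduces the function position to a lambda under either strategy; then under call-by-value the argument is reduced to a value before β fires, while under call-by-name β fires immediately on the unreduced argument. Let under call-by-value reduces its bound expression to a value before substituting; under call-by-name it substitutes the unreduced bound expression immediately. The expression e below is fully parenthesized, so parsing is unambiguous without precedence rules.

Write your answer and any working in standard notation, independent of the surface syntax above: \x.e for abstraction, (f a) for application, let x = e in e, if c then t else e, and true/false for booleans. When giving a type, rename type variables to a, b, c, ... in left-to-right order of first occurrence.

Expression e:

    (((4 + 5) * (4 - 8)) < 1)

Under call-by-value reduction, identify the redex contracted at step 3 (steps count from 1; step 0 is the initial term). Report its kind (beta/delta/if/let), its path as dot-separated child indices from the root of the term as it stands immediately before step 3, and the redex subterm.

Answer: delta at 0 : (9 * -4)

Trace:
step 0: (((4 + 5) * (4 - 8)) < 1)
step 1: [delta@0.0] ((9 * (4 - 8)) < 1)
step 2: [delta@0.1] ((9 * -4) < 1)
step 3: [delta@0] (-36 < 1)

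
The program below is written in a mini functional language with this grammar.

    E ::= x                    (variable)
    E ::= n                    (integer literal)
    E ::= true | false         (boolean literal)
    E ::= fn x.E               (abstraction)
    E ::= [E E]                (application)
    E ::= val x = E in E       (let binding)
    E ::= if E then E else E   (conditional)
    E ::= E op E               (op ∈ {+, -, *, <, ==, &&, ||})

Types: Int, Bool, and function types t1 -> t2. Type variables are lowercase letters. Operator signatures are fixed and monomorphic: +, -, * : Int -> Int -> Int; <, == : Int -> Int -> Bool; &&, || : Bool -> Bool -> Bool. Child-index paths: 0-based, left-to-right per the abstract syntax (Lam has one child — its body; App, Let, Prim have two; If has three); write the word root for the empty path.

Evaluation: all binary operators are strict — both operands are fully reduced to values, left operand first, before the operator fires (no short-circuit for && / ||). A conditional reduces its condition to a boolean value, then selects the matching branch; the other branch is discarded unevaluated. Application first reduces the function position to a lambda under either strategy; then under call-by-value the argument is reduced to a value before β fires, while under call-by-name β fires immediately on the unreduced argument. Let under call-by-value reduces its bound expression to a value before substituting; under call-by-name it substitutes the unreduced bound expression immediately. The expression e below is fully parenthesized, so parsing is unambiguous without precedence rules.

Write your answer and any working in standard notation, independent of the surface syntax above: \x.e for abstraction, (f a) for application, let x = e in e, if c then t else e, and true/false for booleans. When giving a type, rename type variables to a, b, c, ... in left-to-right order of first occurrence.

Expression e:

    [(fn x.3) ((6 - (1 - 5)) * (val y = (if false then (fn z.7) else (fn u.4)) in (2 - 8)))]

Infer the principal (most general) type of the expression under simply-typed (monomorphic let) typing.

Answer: Int

Working:
\x._ : a -> Int
  unify Int ~ Int
  unify Int ~ Int
  unify Int ~ Int
  unify Int ~ Int
  unify Int ~ Int
  unify Bool ~ Bool
\z._ : b -> Int
\u._ : c -> Int
  unify b -> Int ~ c -> Int
  unify b ~ c
  unify Int ~ Int
let y : c -> Int
  unify Int ~ Int
  unify Int ~ Int
  unify Int ~ Int
  unify a -> Int ~ Int -> d
  unify a ~ Int
  unify Int ~ d
_ _ : Int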